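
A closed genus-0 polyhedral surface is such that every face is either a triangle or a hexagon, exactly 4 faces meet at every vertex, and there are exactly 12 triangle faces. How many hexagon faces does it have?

2

Let x be the number of hexagons; then F = 12 + x.
Edge–face incidences: 2E = 3·12 + 6·x = 36 + 6x.
Every vertex has degree 4, so 4V = 2E.
Euler: V − E + F = 2 ⇒ (2E)/4 − E + (12 + x) = 2.
Multiply by 8: 2·(2E) − 4·(2E) + 8·(12 + x) = 16, i.e. 96 + 8x − 2·(36 + 6x) = 16.
Collecting terms: −4x + 24 = 16, so −4x = −8, so x = 2.
Then 2E = 36 + 6·2 = 48, so E = 24, V = 2E/4 = 12, F = 12 + 2 = 14.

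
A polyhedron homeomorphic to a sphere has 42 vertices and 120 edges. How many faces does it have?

Here V − E + F = 2.
F = 2 − V + E = 2 − 42 + 120 = 80.

80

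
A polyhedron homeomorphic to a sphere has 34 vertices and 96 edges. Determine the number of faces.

64

Here V − E + F = 2.
F = 2 − V + E = 2 − 34 + 96 = 64.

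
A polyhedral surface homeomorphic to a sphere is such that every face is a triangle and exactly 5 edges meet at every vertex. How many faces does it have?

Each face has 3 edges and each edge borders two faces, so 2E = 3F.
Each vertex has degree 5, so 5V = 2E and hence V = 3F/5.
Euler: V − E + F = 2 ⇒ (3F/5) − (3F/2) + F = 2.
Multiply by 10: (6 − 15 + 10)F = 20, i.e. 1F = 20.
So F = 20, E = 3·20/2 = 30, V = 3·20/5 = 12.

20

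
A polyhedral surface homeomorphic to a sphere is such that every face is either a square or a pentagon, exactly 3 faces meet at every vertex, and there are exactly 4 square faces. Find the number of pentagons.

4

Let x be the number of pentagons; then F = 4 + x.
Edge–face incidences: 2E = 4·4 + 5·x = 16 + 5x.
Every vertex has degree 3, so 3V = 2E.
Euler: V − E + F = 2 ⇒ (2E)/3 − E + (4 + x) = 2.
Multiply by 6: 2·(2E) − 3·(2E) + 6·(4 + x) = 12, i.e. 24 + 6x − (16 + 5x) = 12.
Collecting terms: x + 8 = 12, so x = 4.
Then 2E = 16 + 5·4 = 36, so E = 18, V = 2E/3 = 12, F = 4 + 4 = 8.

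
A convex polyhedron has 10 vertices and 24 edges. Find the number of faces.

Here V − E + F = 2.
F = 2 − V + E = 2 − 10 + 24 = 16.

16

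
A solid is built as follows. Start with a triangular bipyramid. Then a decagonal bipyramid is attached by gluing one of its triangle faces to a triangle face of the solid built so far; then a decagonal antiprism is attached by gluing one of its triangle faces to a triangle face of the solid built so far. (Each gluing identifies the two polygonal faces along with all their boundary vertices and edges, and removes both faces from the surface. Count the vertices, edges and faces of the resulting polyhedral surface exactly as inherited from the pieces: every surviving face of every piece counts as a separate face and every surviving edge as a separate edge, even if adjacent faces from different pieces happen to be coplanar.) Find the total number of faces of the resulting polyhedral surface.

A triangular bipyramid: V=5, E=9, F=6.
Attach a decagonal bipyramid (V=12, E=30, F=20) along a 3-gon: merge 3 vertices and 3 edges, delete both glued faces → V=14, E=36, F=24.
Attach a decagonal antiprism (V=20, E=40, F=22) along a 3-gon: merge 3 vertices and 3 edges, delete both glued faces → V=31, E=73, F=44.
Check: V − E + F = 31 − 73 + 44 = 2.

44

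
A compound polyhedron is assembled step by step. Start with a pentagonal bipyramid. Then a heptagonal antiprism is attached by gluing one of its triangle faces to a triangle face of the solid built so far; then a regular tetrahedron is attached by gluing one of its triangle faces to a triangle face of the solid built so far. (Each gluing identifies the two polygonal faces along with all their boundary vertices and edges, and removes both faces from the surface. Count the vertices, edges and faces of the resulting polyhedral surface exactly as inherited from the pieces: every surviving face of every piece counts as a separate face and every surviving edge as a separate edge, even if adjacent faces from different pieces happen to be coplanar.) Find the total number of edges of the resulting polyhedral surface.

A pentagonal bipyramid: V=7, E=15, F=10.
Attach a heptagonal antiprism (V=14, E=28, F=16) along a 3-gon: merge 3 vertices and 3 edges, delete both glued faces → V=18, E=40, F=24.
Attach a regular tetrahedron (V=4, E=6, F=4) along a 3-gon: merge 3 vertices and 3 edges, delete both glued faces → V=19, E=43, F=26.
Check: V − E + F = 19 − 43 + 26 = 2.

43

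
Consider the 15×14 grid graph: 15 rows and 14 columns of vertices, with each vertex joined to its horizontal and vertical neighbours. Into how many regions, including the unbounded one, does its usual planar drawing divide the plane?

183

The grid has V = 15·14 = 210 vertices and E = 15·13 + 14·14 = 391 edges.
F = 2 − V + E = 2 − 210 + 391 = 183.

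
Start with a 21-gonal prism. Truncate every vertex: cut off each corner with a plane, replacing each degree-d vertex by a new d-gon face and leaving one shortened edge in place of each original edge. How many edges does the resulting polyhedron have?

The base solid has V = 42, E = 63, F = 23.
Truncation replaces each original edge-end by a new vertex, so V′ = 2E = 126.
Each original edge survives, and each old vertex of degree d contributes d new edges; summing degrees gives Σd = 2E, so E′ = E + 2E = 3E = 189.
Each original face survives and each original vertex becomes one new face: F′ = F + V = 65.

189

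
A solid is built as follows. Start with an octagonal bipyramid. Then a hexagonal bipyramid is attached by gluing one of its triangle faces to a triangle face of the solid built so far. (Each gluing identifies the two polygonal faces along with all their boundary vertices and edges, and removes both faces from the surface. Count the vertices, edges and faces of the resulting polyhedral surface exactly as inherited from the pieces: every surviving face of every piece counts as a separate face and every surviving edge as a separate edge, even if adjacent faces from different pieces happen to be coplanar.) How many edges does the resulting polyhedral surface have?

39

An octagonal bipyramid: V=10, E=24, F=16.
Attach a hexagonal bipyramid (V=8, E=18, F=12) along a 3-gon: merge 3 vertices and 3 edges, delete both glued faces → V=15, E=39, F=26.
Check: V − E + F = 15 − 39 + 26 = 2.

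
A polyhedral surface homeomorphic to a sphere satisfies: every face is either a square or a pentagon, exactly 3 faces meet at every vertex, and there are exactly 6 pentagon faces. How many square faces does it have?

3

Let x be the number of squares; then F = 6 + x.
Edge–face incidences: 2E = 5·6 + 4·x = 30 + 4x.
Every vertex has degree 3, so 3V = 2E.
Euler: V − E + F = 2 ⇒ (2E)/3 − E + (6 + x) = 2.
Multiply by 6: 2·(2E) − 3·(2E) + 6·(6 + x) = 12, i.e. 36 + 6x − (30 + 4x) = 12.
Collecting terms: 2x + 6 = 12, so 2x = 6, so x = 3.
Then 2E = 30 + 4·3 = 42, so E = 21, V = 2E/3 = 14, F = 6 + 3 = 9.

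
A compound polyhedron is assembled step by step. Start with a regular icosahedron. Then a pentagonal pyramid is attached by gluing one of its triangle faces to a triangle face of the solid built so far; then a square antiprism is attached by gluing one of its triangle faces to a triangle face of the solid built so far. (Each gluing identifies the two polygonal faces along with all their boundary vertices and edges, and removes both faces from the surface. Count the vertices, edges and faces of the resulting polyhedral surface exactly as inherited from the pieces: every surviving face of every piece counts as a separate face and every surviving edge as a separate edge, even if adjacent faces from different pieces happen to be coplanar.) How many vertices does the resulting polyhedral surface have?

A regular icosahedron: V=12, E=30, F=20.
Attach a pentagonal pyramid (V=6, E=10, F=6) along a 3-gon: merge 3 vertices and 3 edges, delete both glued faces → V=15, E=37, F=24.
Attach a square antiprism (V=8, E=16, F=10) along a 3-gon: merge 3 vertices and 3 edges, delete both glued faces → V=20, E=50, F=32.
Check: V − E + F = 20 − 50 + 32 = 2.

20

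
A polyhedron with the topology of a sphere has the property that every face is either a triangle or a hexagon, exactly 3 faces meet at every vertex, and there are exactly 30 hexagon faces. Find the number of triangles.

Let x be the number of triangles; then F = 30 + x.
Edge–face incidences: 2E = 6·30 + 3·x = 180 + 3x.
Every vertex has degree 3, so 3V = 2E.
Euler: V − E + F = 2 ⇒ (2E)/3 − E + (30 + x) = 2.
Multiply by 6: 2·(2E) − 3·(2E) + 6·(30 + x) = 12, i.e. 180 + 6x − (180 + 3x) = 12.
Collecting terms: 3x = 12, so x = 4.
Then 2E = 180 + 3·4 = 192, so E = 96, V = 2E/3 = 64, F = 30 + 4 = 34.

4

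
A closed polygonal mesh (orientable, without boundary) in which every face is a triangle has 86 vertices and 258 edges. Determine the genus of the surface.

Every face is a triangle and each edge borders two faces, so 3F = 2·258, giving F = 172.
χ = V − E + F = 86 − 258 + 172 = 0.
For a closed orientable surface χ = 2 − 2g, so g = (2 − (0))/2 = 1.

1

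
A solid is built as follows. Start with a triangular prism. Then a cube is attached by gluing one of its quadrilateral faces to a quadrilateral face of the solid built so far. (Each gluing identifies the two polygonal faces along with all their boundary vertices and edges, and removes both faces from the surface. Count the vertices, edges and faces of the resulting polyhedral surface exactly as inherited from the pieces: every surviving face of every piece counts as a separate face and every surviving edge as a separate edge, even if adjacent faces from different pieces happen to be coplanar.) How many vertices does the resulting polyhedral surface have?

A triangular prism: V=6, E=9, F=5.
Attach a cube (V=8, E=12, F=6) along a 4-gon: merge 4 vertices and 4 edges, delete both glued faces → V=10, E=17, F=9.
Check: V − E + F = 10 − 17 + 9 = 2.

10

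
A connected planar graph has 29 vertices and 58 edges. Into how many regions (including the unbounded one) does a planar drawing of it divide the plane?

31

Euler's formula for a connected plane graph: V − E + F = 2, so F = 2 − 29 + 58 = 31.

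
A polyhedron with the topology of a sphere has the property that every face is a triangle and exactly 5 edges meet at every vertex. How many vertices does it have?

Each face has 3 edges and each edge borders two faces, so 2E = 3F.
Each vertex has degree 5, so 5V = 2E and hence V = 3F/5.
Euler: V − E + F = 2 ⇒ (3F/5) − (3F/2) + F = 2.
Multiply by 10: (6 − 15 + 10)F = 20, i.e. 1F = 20.
So F = 20, E = 3·20/2 = 30, V = 3·20/5 = 12.

12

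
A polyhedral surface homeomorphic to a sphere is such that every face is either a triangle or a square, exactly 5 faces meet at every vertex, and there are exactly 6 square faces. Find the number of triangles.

Let x be the number of triangles; then F = 6 + x.
Edge–face incidences: 2E = 4·6 + 3·x = 24 + 3x.
Every vertex has degree 5, so 5V = 2E.
Euler: V − E + F = 2 ⇒ (2E)/5 − E + (6 + x) = 2.
Multiply by 10: 2·(2E) − 5·(2E) + 10·(6 + x) = 20, i.e. 60 + 10x − 3·(24 + 3x) = 20.
Collecting terms: x − 12 = 20, so x = 32.
Then 2E = 24 + 3·32 = 120, so E = 60, V = 2E/5 = 24, F = 6 + 32 = 38.

32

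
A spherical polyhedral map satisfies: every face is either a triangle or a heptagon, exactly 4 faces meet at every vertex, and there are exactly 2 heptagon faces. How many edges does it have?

Let x be the number of triangles; then F = 2 + x.
Edge–face incidences: 2E = 7·2 + 3·x = 14 + 3x.
Every vertex has degree 4, so 4V = 2E.
Euler: V − E + F = 2 ⇒ (2E)/4 − E + (2 + x) = 2.
Multiply by 8: 2·(2E) − 4·(2E) + 8·(2 + x) = 16, i.e. 16 + 8x − 2·(14 + 3x) = 16.
Collecting terms: 2x − 12 = 16, so 2x = 28, so x = 14.
Then 2E = 14 + 3·14 = 56, so E = 28, V = 2E/4 = 14, F = 2 + 14 = 16.

28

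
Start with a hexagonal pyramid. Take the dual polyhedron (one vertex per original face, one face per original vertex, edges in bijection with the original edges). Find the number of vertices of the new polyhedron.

7

The base solid has V = 7, E = 12, F = 7.
The dual swaps V and F and preserves E: V′ = F = 7, E′ = E = 12, F′ = V = 7.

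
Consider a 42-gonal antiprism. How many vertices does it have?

84

An antiprism on an n-gon has two n-gon caps and 2n triangles: V = 2·42 = 84, E = 4·42 = 168, F = 2·42 + 2 = 86.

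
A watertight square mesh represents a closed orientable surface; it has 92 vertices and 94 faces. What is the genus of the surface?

2

Every face is a square, so 2E = 4·94 = 376, giving E = 188.
χ = V − E + F = 92 − 188 + 94 = -2.
For a closed orientable surface χ = 2 − 2g, so g = (2 − (-2))/2 = 2.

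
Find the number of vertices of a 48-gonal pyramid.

A pyramid on an n-gon base has one n-gon and n triangles: V = 48 + 1 = 49, E = 2·48 = 96, F = 48 + 1 = 49.
Check: V − E + F = 49 − 96 + 49 = 2.

49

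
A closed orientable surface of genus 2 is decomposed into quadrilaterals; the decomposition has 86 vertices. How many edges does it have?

176

χ = 2 − 2·2 = -2, and every face is a square so 4F = 2E.
V − E + F = -2 with E = 4F/2 gives 86 − (4/2 − 1)·F = -2, so F = 88 and E = 176.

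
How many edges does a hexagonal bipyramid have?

18

A bipyramid over an n-gon has 2n triangular faces and n + 2 vertices: V = 6 + 2 = 8, E = 3·6 = 18, F = 2·6 = 12.
Check: V − E + F = 8 − 18 + 12 = 2.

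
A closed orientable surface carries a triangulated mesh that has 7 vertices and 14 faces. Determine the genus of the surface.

Every face is a triangle, so 2E = 3·14 = 42, giving E = 21.
χ = V − E + F = 7 − 21 + 14 = 0.
For a closed orientable surface χ = 2 − 2g, so g = (2 − (0))/2 = 1.

1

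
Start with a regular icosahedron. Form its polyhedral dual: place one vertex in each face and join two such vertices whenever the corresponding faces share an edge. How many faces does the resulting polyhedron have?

The base solid has V = 12, E = 30, F = 20.
The dual swaps V and F and preserves E: V′ = F = 20, E′ = E = 30, F′ = V = 12.

12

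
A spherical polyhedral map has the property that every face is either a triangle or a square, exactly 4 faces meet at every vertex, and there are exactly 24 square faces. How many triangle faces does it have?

8

Let x be the number of triangles; then F = 24 + x.
Edge–face incidences: 2E = 4·24 + 3·x = 96 + 3x.
Every vertex has degree 4, so 4V = 2E.
Euler: V − E + F = 2 ⇒ (2E)/4 − E + (24 + x) = 2.
Multiply by 8: 2·(2E) − 4·(2E) + 8·(24 + x) = 16, i.e. 192 + 8x − 2·(96 + 3x) = 16.
Collecting terms: 2x = 16, so x = 8.
Then 2E = 96 + 3·8 = 120, so E = 60, V = 2E/4 = 30, F = 24 + 8 = 32.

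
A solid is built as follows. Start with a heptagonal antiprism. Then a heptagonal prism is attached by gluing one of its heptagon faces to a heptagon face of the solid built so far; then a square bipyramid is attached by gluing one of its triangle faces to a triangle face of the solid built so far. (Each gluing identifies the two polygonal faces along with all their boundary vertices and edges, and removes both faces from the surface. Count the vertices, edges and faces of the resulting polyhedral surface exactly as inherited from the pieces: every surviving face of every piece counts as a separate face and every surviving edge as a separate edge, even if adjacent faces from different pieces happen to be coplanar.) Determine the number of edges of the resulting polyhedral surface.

51

A heptagonal antiprism: V=14, E=28, F=16.
Attach a heptagonal prism (V=14, E=21, F=9) along a 7-gon: merge 7 vertices and 7 edges, delete both glued faces → V=21, E=42, F=23.
Attach a square bipyramid (V=6, E=12, F=8) along a 3-gon: merge 3 vertices and 3 edges, delete both glued faces → V=24, E=51, F=29.
Check: V − E + F = 24 − 51 + 29 = 2.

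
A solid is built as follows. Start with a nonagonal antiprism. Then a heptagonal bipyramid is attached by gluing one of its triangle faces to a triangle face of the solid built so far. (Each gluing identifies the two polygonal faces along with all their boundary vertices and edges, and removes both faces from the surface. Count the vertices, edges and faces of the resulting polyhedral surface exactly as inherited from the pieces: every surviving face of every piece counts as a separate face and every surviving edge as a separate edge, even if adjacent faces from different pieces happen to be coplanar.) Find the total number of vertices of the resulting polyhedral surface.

24

A nonagonal antiprism: V=18, E=36, F=20.
Attach a heptagonal bipyramid (V=9, E=21, F=14) along a 3-gon: merge 3 vertices and 3 edges, delete both glued faces → V=24, E=54, F=32.
Check: V − E + F = 24 − 54 + 32 = 2.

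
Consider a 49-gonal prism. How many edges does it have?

A prism on an n-gon has two n-gon bases and n rectangular sides: V = 2·49 = 98, E = 3·49 = 147, F = 49 + 2 = 51.

147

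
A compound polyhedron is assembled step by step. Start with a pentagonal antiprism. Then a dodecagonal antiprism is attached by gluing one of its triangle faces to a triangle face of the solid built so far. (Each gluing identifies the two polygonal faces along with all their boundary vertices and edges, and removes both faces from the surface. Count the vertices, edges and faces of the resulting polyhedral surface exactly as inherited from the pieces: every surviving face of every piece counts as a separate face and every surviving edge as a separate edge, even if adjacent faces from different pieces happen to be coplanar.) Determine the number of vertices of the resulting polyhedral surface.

31

A pentagonal antiprism: V=10, E=20, F=12.
Attach a dodecagonal antiprism (V=24, E=48, F=26) along a 3-gon: merge 3 vertices and 3 edges, delete both glued faces → V=31, E=65, F=36.
Check: V − E + F = 31 − 65 + 36 = 2.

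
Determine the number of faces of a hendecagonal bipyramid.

22

A bipyramid over an n-gon has 2n triangular faces and n + 2 vertices: V = 11 + 2 = 13, E = 3·11 = 33, F = 2·11 = 22.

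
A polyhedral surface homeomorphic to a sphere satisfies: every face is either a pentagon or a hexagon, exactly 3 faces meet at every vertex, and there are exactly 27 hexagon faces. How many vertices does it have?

Let x be the number of pentagons; then F = 27 + x.
Edge–face incidences: 2E = 6·27 + 5·x = 162 + 5x.
Every vertex has degree 3, so 3V = 2E.
Euler: V − E + F = 2 ⇒ (2E)/3 − E + (27 + x) = 2.
Multiply by 6: 2·(2E) − 3·(2E) + 6·(27 + x) = 12, i.e. 162 + 6x − (162 + 5x) = 12.
Collecting terms: x = 12.
Then 2E = 162 + 5·12 = 222, so E = 111, V = 2E/3 = 74, F = 27 + 12 = 39.

74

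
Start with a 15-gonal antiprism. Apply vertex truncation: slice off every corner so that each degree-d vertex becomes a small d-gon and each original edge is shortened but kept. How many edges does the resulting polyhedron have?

180

The base solid has V = 30, E = 60, F = 32.
Truncation replaces each original edge-end by a new vertex, so V′ = 2E = 120.
Each original edge survives, and each old vertex of degree d contributes d new edges; summing degrees gives Σd = 2E, so E′ = E + 2E = 3E = 180.
Each original face survives and each original vertex becomes one new face: F′ = F + V = 62.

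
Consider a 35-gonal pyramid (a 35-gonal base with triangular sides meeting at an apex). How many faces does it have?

36

A pyramid on an n-gon base has one n-gon and n triangles: V = 35 + 1 = 36, E = 2·35 = 70, F = 35 + 1 = 36.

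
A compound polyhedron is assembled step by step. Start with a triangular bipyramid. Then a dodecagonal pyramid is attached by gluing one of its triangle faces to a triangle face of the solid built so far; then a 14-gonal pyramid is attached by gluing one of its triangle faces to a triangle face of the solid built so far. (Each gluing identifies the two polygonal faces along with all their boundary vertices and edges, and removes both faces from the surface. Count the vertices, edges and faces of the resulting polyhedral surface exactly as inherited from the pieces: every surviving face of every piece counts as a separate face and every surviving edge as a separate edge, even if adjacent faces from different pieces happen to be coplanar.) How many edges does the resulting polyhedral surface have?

55

A triangular bipyramid: V=5, E=9, F=6.
Attach a dodecagonal pyramid (V=13, E=24, F=13) along a 3-gon: merge 3 vertices and 3 edges, delete both glued faces → V=15, E=30, F=17.
Attach a 14-gonal pyramid (V=15, E=28, F=15) along a 3-gon: merge 3 vertices and 3 edges, delete both glued faces → V=27, E=55, F=30.
Check: V − E + F = 27 − 55 + 30 = 2.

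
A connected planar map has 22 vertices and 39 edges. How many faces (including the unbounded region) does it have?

19

Euler's formula for a connected plane graph: V − E + F = 2, so F = 2 − 22 + 39 = 19.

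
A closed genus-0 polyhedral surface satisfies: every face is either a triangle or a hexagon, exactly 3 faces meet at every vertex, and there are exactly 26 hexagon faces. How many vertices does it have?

Let x be the number of triangles; then F = 26 + x.
Edge–face incidences: 2E = 6·26 + 3·x = 156 + 3x.
Every vertex has degree 3, so 3V = 2E.
Euler: V − E + F = 2 ⇒ (2E)/3 − E + (26 + x) = 2.
Multiply by 6: 2·(2E) − 3·(2E) + 6·(26 + x) = 12, i.e. 156 + 6x − (156 + 3x) = 12.
Collecting terms: 3x = 12, so x = 4.
Then 2E = 156 + 3·4 = 168, so E = 84, V = 2E/3 = 56, F = 26 + 4 = 30.

56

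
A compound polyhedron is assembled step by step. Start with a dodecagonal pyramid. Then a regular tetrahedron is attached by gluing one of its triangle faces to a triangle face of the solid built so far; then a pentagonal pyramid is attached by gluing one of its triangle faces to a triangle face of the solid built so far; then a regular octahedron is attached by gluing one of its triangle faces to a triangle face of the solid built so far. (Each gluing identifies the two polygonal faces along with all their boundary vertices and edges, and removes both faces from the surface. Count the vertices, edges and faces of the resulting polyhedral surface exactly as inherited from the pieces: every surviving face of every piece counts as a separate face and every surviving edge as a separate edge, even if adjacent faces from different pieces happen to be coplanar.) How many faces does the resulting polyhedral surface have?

25

A dodecagonal pyramid: V=13, E=24, F=13.
Attach a regular tetrahedron (V=4, E=6, F=4) along a 3-gon: merge 3 vertices and 3 edges, delete both glued faces → V=14, E=27, F=15.
Attach a pentagonal pyramid (V=6, E=10, F=6) along a 3-gon: merge 3 vertices and 3 edges, delete both glued faces → V=17, E=34, F=19.
Attach a regular octahedron (V=6, E=12, F=8) along a 3-gon: merge 3 vertices and 3 edges, delete both glued faces → V=20, E=43, F=25.
Check: V − E + F = 20 − 43 + 25 = 2.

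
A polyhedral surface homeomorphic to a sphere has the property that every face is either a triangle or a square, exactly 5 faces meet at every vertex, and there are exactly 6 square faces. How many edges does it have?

Let x be the number of triangles; then F = 6 + x.
Edge–face incidences: 2E = 4·6 + 3·x = 24 + 3x.
Every vertex has degree 5, so 5V = 2E.
Euler: V − E + F = 2 ⇒ (2E)/5 − E + (6 + x) = 2.
Multiply by 10: 2·(2E) − 5·(2E) + 10·(6 + x) = 20, i.e. 60 + 10x − 3·(24 + 3x) = 20.
Collecting terms: x − 12 = 20, so x = 32.
Then 2E = 24 + 3·32 = 120, so E = 60, V = 2E/5 = 24, F = 6 + 32 = 38.

60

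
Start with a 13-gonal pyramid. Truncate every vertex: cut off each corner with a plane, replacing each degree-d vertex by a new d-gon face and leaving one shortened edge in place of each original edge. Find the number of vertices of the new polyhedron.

The base solid has V = 14, E = 26, F = 14.
Truncation replaces each original edge-end by a new vertex, so V′ = 2E = 52.
Each original edge survives, and each old vertex of degree d contributes d new edges; summing degrees gives Σd = 2E, so E′ = E + 2E = 3E = 78.
Each original face survives and each original vertex becomes one new face: F′ = F + V = 28.

52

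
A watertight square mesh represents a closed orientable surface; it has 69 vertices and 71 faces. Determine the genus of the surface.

2

Every face is a square, so 2E = 4·71 = 284, giving E = 142.
χ = V − E + F = 69 − 142 + 71 = -2.
For a closed orientable surface χ = 2 − 2g, so g = (2 − (-2))/2 = 2.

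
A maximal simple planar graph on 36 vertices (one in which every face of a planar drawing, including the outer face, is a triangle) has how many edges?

In a plane triangulation 3F = 2E and V − E + F = 2, so E = 3V − 6 = 3·36 − 6 = 102.

102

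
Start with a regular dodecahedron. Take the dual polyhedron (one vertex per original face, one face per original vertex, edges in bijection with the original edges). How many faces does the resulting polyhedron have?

The base solid has V = 20, E = 30, F = 12.
The dual swaps V and F and preserves E: V′ = F = 12, E′ = E = 30, F′ = V = 20.

20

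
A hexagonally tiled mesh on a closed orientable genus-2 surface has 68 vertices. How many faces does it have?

χ = 2 − 2·2 = -2, and every face is a hexagon so 6F = 2E.
V − E + F = -2 with E = 6F/2 gives 68 − (6/2 − 1)·F = -2, so F = 35 and E = 105.

35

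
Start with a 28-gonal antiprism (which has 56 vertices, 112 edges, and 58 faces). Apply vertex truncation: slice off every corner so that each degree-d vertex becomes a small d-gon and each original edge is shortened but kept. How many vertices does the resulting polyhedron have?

224

Truncation replaces each original edge-end by a new vertex, so V′ = 2E = 224.
Each original edge survives, and each old vertex of degree d contributes d new edges; summing degrees gives Σd = 2E, so E′ = E + 2E = 3E = 336.
Each original face survives and each original vertex becomes one new face: F′ = F + V = 114.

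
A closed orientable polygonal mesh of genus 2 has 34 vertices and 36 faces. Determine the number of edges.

For a closed orientable surface of genus 2, χ = 2 − 2·2 = -2.
E = V + F − (-2) = 34 + 36 − (-2) = 72.

72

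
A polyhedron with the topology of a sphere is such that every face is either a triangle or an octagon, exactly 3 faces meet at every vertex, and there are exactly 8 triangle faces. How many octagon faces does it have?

6

Let x be the number of octagons; then F = 8 + x.
Edge–face incidences: 2E = 3·8 + 8·x = 24 + 8x.
Every vertex has degree 3, so 3V = 2E.
Euler: V − E + F = 2 ⇒ (2E)/3 − E + (8 + x) = 2.
Multiply by 6: 2·(2E) − 3·(2E) + 6·(8 + x) = 12, i.e. 48 + 6x − (24 + 8x) = 12.
Collecting terms: −2x + 24 = 12, so −2x = −12, so x = 6.
Then 2E = 24 + 8·6 = 72, so E = 36, V = 2E/3 = 24, F = 8 + 6 = 14.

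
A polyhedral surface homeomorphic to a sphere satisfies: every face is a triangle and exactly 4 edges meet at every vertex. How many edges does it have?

Each face has 3 edges and each edge borders two faces, so 2E = 3F.
Each vertex has degree 4, so 4V = 2E and hence V = 3F/4.
Euler: V − E + F = 2 ⇒ (3F/4) − (3F/2) + F = 2.
Multiply by 8: (6 − 12 + 8)F = 16, i.e. 2F = 16.
So F = 8, E = 3·8/2 = 12, V = 3·8/4 = 6.

12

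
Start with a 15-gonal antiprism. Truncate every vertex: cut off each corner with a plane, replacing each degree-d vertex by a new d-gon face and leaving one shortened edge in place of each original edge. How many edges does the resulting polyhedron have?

The base solid has V = 30, E = 60, F = 32.
Truncation replaces each original edge-end by a new vertex, so V′ = 2E = 120.
Each original edge survives, and each old vertex of degree d contributes d new edges; summing degrees gives Σd = 2E, so E′ = E + 2E = 3E = 180.
Each original face survives and each original vertex becomes one new face: F′ = F + V = 62.

180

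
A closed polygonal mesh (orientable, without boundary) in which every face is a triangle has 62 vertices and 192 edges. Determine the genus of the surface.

Every face is a triangle and each edge borders two faces, so 3F = 2·192, giving F = 128.
χ = V − E + F = 62 − 192 + 128 = -2.
For a closed orientable surface χ = 2 − 2g, so g = (2 − (-2))/2 = 2.

2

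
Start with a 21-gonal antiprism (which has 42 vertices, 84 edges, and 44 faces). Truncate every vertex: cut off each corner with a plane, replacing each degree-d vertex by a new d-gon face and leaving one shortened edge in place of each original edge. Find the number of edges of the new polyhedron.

Truncation replaces each original edge-end by a new vertex, so V′ = 2E = 168.
Each original edge survives, and each old vertex of degree d contributes d new edges; summing degrees gives Σd = 2E, so E′ = E + 2E = 3E = 252.
Each original face survives and each original vertex becomes one new face: F′ = F + V = 86.

252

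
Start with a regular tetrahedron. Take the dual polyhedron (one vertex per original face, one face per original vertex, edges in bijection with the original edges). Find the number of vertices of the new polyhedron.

4

The base solid has V = 4, E = 6, F = 4.
The dual swaps V and F and preserves E: V′ = F = 4, E′ = E = 6, F′ = V = 4.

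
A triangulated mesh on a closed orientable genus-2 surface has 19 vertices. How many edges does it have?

χ = 2 − 2·2 = -2, and every face is a triangle so 3F = 2E.
V − E + F = -2 with E = 3F/2 gives 19 − (3/2 − 1)·F = -2, so F = 42 and E = 63.

63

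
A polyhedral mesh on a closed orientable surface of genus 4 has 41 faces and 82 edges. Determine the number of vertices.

For a closed orientable surface of genus 4, χ = 2 − 2·4 = -6.
V = -6 + E − F = -6 + 82 − 41 = 35.

35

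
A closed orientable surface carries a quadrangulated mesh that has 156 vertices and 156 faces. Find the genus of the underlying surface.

Every face is a square, so 2E = 4·156 = 624, giving E = 312.
χ = V − E + F = 156 − 312 + 156 = 0.
For a closed orientable surface χ = 2 − 2g, so g = (2 − (0))/2 = 1.

1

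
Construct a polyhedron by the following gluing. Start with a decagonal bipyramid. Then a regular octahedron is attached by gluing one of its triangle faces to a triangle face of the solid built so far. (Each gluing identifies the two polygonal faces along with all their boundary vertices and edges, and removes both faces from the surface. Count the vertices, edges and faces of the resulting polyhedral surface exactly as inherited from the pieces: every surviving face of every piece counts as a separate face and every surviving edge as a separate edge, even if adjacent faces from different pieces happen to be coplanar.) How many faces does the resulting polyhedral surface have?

A decagonal bipyramid: V=12, E=30, F=20.
Attach a regular octahedron (V=6, E=12, F=8) along a 3-gon: merge 3 vertices and 3 edges, delete both glued faces → V=15, E=39, F=26.
Check: V − E + F = 15 − 39 + 26 = 2.

26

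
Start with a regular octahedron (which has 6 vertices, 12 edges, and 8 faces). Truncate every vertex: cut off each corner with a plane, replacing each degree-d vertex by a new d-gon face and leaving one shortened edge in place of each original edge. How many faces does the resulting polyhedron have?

14

Truncation replaces each original edge-end by a new vertex, so V′ = 2E = 24.
Each original edge survives, and each old vertex of degree d contributes d new edges; summing degrees gives Σd = 2E, so E′ = E + 2E = 3E = 36.
Each original face survives and each original vertex becomes one new face: F′ = F + V = 14.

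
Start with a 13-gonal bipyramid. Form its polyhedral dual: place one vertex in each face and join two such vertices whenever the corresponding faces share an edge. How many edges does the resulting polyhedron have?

The base solid has V = 15, E = 39, F = 26.
The dual swaps V and F and preserves E: V′ = F = 26, E′ = E = 39, F′ = V = 15.

39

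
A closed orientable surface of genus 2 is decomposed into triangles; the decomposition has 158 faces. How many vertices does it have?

χ = 2 − 2·2 = -2, and every face is a triangle so 3F = 2E.
E = 3·158/2 = 237. Then V = -2 + E − F = -2 + 237 − 158 = 77.

77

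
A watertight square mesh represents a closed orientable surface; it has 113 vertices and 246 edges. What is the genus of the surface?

Every face is a square and each edge borders two faces, so 4F = 2·246, giving F = 123.
χ = V − E + F = 113 − 246 + 123 = -10.
For a closed orientable surface χ = 2 − 2g, so g = (2 − (-10))/2 = 6.

6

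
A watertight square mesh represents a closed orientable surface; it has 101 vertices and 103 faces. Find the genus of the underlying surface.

2

Every face is a square, so 2E = 4·103 = 412, giving E = 206.
χ = V − E + F = 101 − 206 + 103 = -2.
For a closed orientable surface χ = 2 − 2g, so g = (2 − (-2))/2 = 2.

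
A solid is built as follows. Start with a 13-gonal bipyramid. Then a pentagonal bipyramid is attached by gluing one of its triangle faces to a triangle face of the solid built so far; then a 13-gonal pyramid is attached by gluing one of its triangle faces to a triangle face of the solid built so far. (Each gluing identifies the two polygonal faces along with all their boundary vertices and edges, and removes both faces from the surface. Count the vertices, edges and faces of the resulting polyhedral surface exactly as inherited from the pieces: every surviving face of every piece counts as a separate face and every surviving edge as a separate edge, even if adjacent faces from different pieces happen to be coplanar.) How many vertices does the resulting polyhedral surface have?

A 13-gonal bipyramid: V=15, E=39, F=26.
Attach a pentagonal bipyramid (V=7, E=15, F=10) along a 3-gon: merge 3 vertices and 3 edges, delete both glued faces → V=19, E=51, F=34.
Attach a 13-gonal pyramid (V=14, E=26, F=14) along a 3-gon: merge 3 vertices and 3 edges, delete both glued faces → V=30, E=74, F=46.
Check: V − E + F = 30 − 74 + 46 = 2.

30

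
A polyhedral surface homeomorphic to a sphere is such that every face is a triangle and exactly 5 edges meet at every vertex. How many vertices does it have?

12

Each face has 3 edges and each edge borders two faces, so 2E = 3F.
Each vertex has degree 5, so 5V = 2E and hence V = 3F/5.
Euler: V − E + F = 2 ⇒ (3F/5) − (3F/2) + F = 2.
Multiply by 10: (6 − 15 + 10)F = 20, i.e. 1F = 20.
So F = 20, E = 3·20/2 = 30, V = 3·20/5 = 12.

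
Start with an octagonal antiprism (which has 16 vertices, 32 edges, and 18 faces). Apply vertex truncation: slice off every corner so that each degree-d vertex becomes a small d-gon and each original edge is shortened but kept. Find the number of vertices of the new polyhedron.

64

Truncation replaces each original edge-end by a new vertex, so V′ = 2E = 64.
Each original edge survives, and each old vertex of degree d contributes d new edges; summing degrees gives Σd = 2E, so E′ = E + 2E = 3E = 96.
Each original face survives and each original vertex becomes one new face: F′ = F + V = 34.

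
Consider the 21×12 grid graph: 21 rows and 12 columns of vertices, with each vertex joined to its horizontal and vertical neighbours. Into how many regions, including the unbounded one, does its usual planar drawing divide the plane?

The grid has V = 21·12 = 252 vertices and E = 21·11 + 12·20 = 471 edges.
F = 2 − V + E = 2 − 252 + 471 = 221.

221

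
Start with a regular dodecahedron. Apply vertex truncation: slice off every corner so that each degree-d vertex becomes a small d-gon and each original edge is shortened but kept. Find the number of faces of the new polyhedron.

32

The base solid has V = 20, E = 30, F = 12.
Truncation replaces each original edge-end by a new vertex, so V′ = 2E = 60.
Each original edge survives, and each old vertex of degree d contributes d new edges; summing degrees gives Σd = 2E, so E′ = E + 2E = 3E = 90.
Each original face survives and each original vertex becomes one new face: F′ = F + V = 32.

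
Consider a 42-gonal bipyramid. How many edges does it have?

126

A bipyramid over an n-gon has 2n triangular faces and n + 2 vertices: V = 42 + 2 = 44, E = 3·42 = 126, F = 2·42 = 84.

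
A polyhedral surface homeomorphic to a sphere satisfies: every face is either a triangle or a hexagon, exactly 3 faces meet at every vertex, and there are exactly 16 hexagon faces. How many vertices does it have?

36

Let x be the number of triangles; then F = 16 + x.
Edge–face incidences: 2E = 6·16 + 3·x = 96 + 3x.
Every vertex has degree 3, so 3V = 2E.
Euler: V − E + F = 2 ⇒ (2E)/3 − E + (16 + x) = 2.
Multiply by 6: 2·(2E) − 3·(2E) + 6·(16 + x) = 12, i.e. 96 + 6x − (96 + 3x) = 12.
Collecting terms: 3x = 12, so x = 4.
Then 2E = 96 + 3·4 = 108, so E = 54, V = 2E/3 = 36, F = 16 + 4 = 20.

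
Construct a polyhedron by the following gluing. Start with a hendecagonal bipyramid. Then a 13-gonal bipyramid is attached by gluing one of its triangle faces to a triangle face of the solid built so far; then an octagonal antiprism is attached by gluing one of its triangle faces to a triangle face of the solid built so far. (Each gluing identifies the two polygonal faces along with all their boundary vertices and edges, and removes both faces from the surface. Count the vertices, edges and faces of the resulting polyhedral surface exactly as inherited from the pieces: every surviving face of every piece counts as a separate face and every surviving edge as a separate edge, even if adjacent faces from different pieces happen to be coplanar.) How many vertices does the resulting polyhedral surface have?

38

A hendecagonal bipyramid: V=13, E=33, F=22.
Attach a 13-gonal bipyramid (V=15, E=39, F=26) along a 3-gon: merge 3 vertices and 3 edges, delete both glued faces → V=25, E=69, F=46.
Attach an octagonal antiprism (V=16, E=32, F=18) along a 3-gon: merge 3 vertices and 3 edges, delete both glued faces → V=38, E=98, F=62.
Check: V − E + F = 38 − 98 + 62 = 2.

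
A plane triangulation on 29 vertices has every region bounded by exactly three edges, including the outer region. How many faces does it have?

54

In a plane triangulation 3F = 2E and V − E + F = 2, so F = 2V − 4 = 2·29 − 4 = 54.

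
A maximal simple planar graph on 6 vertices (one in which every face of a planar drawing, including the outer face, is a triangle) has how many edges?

12

In a plane triangulation 3F = 2E and V − E + F = 2, so E = 3V − 6 = 3·6 − 6 = 12.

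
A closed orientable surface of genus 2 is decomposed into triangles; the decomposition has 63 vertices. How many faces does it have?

130

χ = 2 − 2·2 = -2, and every face is a triangle so 3F = 2E.
V − E + F = -2 with E = 3F/2 gives 63 − (3/2 − 1)·F = -2, so F = 130 and E = 195.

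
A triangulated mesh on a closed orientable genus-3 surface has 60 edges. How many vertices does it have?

χ = 2 − 2·3 = -4, and every face is a triangle so 3F = 2E.
F = 2E/3 = 40. Then V = -4 + E − F = -4 + 60 − 40 = 16.

16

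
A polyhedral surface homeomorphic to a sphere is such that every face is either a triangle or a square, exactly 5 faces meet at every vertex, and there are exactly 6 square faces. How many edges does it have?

60

Let x be the number of triangles; then F = 6 + x.
Edge–face incidences: 2E = 4·6 + 3·x = 24 + 3x.
Every vertex has degree 5, so 5V = 2E.
Euler: V − E + F = 2 ⇒ (2E)/5 − E + (6 + x) = 2.
Multiply by 10: 2·(2E) − 5·(2E) + 10·(6 + x) = 20, i.e. 60 + 10x − 3·(24 + 3x) = 20.
Collecting terms: x − 12 = 20, so x = 32.
Then 2E = 24 + 3·32 = 120, so E = 60, V = 2E/5 = 24, F = 6 + 32 = 38.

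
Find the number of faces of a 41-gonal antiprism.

An antiprism on an n-gon has two n-gon caps and 2n triangles: V = 2·41 = 82, E = 4·41 = 164, F = 2·41 + 2 = 84.

84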